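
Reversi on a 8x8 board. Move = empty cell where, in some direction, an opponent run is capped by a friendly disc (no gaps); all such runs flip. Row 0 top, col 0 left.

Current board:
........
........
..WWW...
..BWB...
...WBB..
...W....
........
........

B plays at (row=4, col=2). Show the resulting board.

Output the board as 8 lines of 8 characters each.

Answer: ........
........
..WWW...
..BWB...
..BBBB..
...W....
........
........

Derivation:
Place B at (4,2); scan 8 dirs for brackets.
Dir NW: first cell '.' (not opp) -> no flip
Dir N: first cell 'B' (not opp) -> no flip
Dir NE: opp run (3,3) (2,4), next='.' -> no flip
Dir W: first cell '.' (not opp) -> no flip
Dir E: opp run (4,3) capped by B -> flip
Dir SW: first cell '.' (not opp) -> no flip
Dir S: first cell '.' (not opp) -> no flip
Dir SE: opp run (5,3), next='.' -> no flip
All flips: (4,3)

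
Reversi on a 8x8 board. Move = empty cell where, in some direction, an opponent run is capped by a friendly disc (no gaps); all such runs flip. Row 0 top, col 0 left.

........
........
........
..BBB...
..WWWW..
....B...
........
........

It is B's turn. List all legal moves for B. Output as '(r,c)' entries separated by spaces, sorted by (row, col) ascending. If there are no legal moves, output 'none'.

(3,1): no bracket -> illegal
(3,5): no bracket -> illegal
(3,6): flips 1 -> legal
(4,1): no bracket -> illegal
(4,6): no bracket -> illegal
(5,1): flips 1 -> legal
(5,2): flips 2 -> legal
(5,3): flips 1 -> legal
(5,5): flips 1 -> legal
(5,6): flips 1 -> legal

Answer: (3,6) (5,1) (5,2) (5,3) (5,5) (5,6)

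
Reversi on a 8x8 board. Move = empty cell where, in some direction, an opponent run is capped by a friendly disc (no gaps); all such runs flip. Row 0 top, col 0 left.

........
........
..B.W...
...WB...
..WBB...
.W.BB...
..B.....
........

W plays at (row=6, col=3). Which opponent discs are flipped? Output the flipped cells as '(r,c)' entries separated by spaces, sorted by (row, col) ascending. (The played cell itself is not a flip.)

Answer: (4,3) (5,3)

Derivation:
Dir NW: first cell '.' (not opp) -> no flip
Dir N: opp run (5,3) (4,3) capped by W -> flip
Dir NE: opp run (5,4), next='.' -> no flip
Dir W: opp run (6,2), next='.' -> no flip
Dir E: first cell '.' (not opp) -> no flip
Dir SW: first cell '.' (not opp) -> no flip
Dir S: first cell '.' (not opp) -> no flip
Dir SE: first cell '.' (not opp) -> no flip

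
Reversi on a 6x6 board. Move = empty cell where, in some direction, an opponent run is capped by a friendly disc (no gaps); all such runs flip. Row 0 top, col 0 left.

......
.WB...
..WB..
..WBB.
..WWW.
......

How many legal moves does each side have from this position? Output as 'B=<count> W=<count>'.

Answer: B=10 W=6

Derivation:
-- B to move --
(0,0): flips 2 -> legal
(0,1): no bracket -> illegal
(0,2): no bracket -> illegal
(1,0): flips 1 -> legal
(1,3): no bracket -> illegal
(2,0): no bracket -> illegal
(2,1): flips 1 -> legal
(3,1): flips 1 -> legal
(3,5): no bracket -> illegal
(4,1): flips 1 -> legal
(4,5): no bracket -> illegal
(5,1): flips 1 -> legal
(5,2): flips 4 -> legal
(5,3): flips 1 -> legal
(5,4): flips 1 -> legal
(5,5): flips 1 -> legal
B mobility = 10
-- W to move --
(0,1): no bracket -> illegal
(0,2): flips 1 -> legal
(0,3): no bracket -> illegal
(1,3): flips 3 -> legal
(1,4): flips 1 -> legal
(2,1): no bracket -> illegal
(2,4): flips 3 -> legal
(2,5): flips 1 -> legal
(3,5): flips 2 -> legal
(4,5): no bracket -> illegal
W mobility = 6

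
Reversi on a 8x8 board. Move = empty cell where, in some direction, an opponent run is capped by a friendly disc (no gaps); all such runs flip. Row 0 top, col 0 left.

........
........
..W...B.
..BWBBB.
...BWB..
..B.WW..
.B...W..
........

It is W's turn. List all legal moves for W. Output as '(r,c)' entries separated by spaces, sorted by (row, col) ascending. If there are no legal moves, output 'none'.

(1,5): no bracket -> illegal
(1,6): no bracket -> illegal
(1,7): flips 2 -> legal
(2,1): flips 2 -> legal
(2,3): no bracket -> illegal
(2,4): flips 1 -> legal
(2,5): flips 2 -> legal
(2,7): flips 2 -> legal
(3,1): flips 1 -> legal
(3,7): flips 3 -> legal
(4,1): no bracket -> illegal
(4,2): flips 2 -> legal
(4,6): flips 1 -> legal
(4,7): no bracket -> illegal
(5,0): no bracket -> illegal
(5,1): no bracket -> illegal
(5,3): flips 1 -> legal
(5,6): no bracket -> illegal
(6,0): no bracket -> illegal
(6,2): no bracket -> illegal
(6,3): no bracket -> illegal
(7,0): no bracket -> illegal
(7,1): no bracket -> illegal
(7,2): no bracket -> illegal

Answer: (1,7) (2,1) (2,4) (2,5) (2,7) (3,1) (3,7) (4,2) (4,6) (5,3)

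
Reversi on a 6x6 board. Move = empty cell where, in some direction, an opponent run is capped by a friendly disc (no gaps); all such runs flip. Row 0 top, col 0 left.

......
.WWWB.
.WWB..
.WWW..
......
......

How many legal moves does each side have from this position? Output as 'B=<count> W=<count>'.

-- B to move --
(0,0): no bracket -> illegal
(0,1): flips 1 -> legal
(0,2): no bracket -> illegal
(0,3): flips 1 -> legal
(0,4): no bracket -> illegal
(1,0): flips 3 -> legal
(2,0): flips 2 -> legal
(2,4): no bracket -> illegal
(3,0): no bracket -> illegal
(3,4): no bracket -> illegal
(4,0): no bracket -> illegal
(4,1): flips 1 -> legal
(4,2): no bracket -> illegal
(4,3): flips 1 -> legal
(4,4): no bracket -> illegal
B mobility = 6
-- W to move --
(0,3): no bracket -> illegal
(0,4): no bracket -> illegal
(0,5): flips 2 -> legal
(1,5): flips 1 -> legal
(2,4): flips 1 -> legal
(2,5): no bracket -> illegal
(3,4): flips 1 -> legal
W mobility = 4

Answer: B=6 W=4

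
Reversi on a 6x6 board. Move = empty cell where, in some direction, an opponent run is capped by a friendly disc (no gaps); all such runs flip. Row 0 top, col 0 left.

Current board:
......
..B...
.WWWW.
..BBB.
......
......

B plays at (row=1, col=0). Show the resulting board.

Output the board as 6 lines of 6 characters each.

Answer: ......
B.B...
.BWWW.
..BBB.
......
......

Derivation:
Place B at (1,0); scan 8 dirs for brackets.
Dir NW: edge -> no flip
Dir N: first cell '.' (not opp) -> no flip
Dir NE: first cell '.' (not opp) -> no flip
Dir W: edge -> no flip
Dir E: first cell '.' (not opp) -> no flip
Dir SW: edge -> no flip
Dir S: first cell '.' (not opp) -> no flip
Dir SE: opp run (2,1) capped by B -> flip
All flips: (2,1)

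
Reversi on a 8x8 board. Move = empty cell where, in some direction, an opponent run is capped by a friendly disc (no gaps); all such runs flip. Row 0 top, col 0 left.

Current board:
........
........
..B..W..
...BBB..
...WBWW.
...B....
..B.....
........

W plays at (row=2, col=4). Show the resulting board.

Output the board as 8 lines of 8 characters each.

Answer: ........
........
..B.WW..
...BBW..
...WBWW.
...B....
..B.....
........

Derivation:
Place W at (2,4); scan 8 dirs for brackets.
Dir NW: first cell '.' (not opp) -> no flip
Dir N: first cell '.' (not opp) -> no flip
Dir NE: first cell '.' (not opp) -> no flip
Dir W: first cell '.' (not opp) -> no flip
Dir E: first cell 'W' (not opp) -> no flip
Dir SW: opp run (3,3), next='.' -> no flip
Dir S: opp run (3,4) (4,4), next='.' -> no flip
Dir SE: opp run (3,5) capped by W -> flip
All flips: (3,5)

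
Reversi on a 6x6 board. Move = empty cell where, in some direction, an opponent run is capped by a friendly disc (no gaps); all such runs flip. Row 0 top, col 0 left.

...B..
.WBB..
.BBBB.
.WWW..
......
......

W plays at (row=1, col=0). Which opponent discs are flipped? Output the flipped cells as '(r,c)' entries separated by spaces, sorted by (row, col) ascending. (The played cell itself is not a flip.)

Dir NW: edge -> no flip
Dir N: first cell '.' (not opp) -> no flip
Dir NE: first cell '.' (not opp) -> no flip
Dir W: edge -> no flip
Dir E: first cell 'W' (not opp) -> no flip
Dir SW: edge -> no flip
Dir S: first cell '.' (not opp) -> no flip
Dir SE: opp run (2,1) capped by W -> flip

Answer: (2,1)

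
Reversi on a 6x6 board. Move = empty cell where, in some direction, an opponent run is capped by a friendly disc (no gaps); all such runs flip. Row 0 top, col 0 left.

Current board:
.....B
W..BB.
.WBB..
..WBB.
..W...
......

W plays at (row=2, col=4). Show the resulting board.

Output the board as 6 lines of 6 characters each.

Place W at (2,4); scan 8 dirs for brackets.
Dir NW: opp run (1,3), next='.' -> no flip
Dir N: opp run (1,4), next='.' -> no flip
Dir NE: first cell '.' (not opp) -> no flip
Dir W: opp run (2,3) (2,2) capped by W -> flip
Dir E: first cell '.' (not opp) -> no flip
Dir SW: opp run (3,3) capped by W -> flip
Dir S: opp run (3,4), next='.' -> no flip
Dir SE: first cell '.' (not opp) -> no flip
All flips: (2,2) (2,3) (3,3)

Answer: .....B
W..BB.
.WWWW.
..WWB.
..W...
......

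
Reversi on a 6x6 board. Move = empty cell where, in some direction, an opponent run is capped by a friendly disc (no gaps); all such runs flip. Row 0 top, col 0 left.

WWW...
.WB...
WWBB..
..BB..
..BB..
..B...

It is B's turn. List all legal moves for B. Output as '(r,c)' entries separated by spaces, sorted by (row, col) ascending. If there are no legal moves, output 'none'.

(0,3): no bracket -> illegal
(1,0): flips 2 -> legal
(1,3): no bracket -> illegal
(3,0): flips 1 -> legal
(3,1): no bracket -> illegal

Answer: (1,0) (3,0)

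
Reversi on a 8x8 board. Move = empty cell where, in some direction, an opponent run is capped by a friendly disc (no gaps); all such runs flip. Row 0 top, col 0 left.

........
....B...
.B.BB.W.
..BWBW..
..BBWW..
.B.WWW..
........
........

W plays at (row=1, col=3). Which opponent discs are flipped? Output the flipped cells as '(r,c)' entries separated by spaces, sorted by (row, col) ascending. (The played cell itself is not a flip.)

Dir NW: first cell '.' (not opp) -> no flip
Dir N: first cell '.' (not opp) -> no flip
Dir NE: first cell '.' (not opp) -> no flip
Dir W: first cell '.' (not opp) -> no flip
Dir E: opp run (1,4), next='.' -> no flip
Dir SW: first cell '.' (not opp) -> no flip
Dir S: opp run (2,3) capped by W -> flip
Dir SE: opp run (2,4) capped by W -> flip

Answer: (2,3) (2,4)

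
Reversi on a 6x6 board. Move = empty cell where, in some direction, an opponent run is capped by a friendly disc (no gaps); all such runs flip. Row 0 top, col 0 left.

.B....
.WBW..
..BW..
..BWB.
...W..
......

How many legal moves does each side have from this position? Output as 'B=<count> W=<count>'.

-- B to move --
(0,0): flips 1 -> legal
(0,2): no bracket -> illegal
(0,3): no bracket -> illegal
(0,4): flips 1 -> legal
(1,0): flips 1 -> legal
(1,4): flips 2 -> legal
(2,0): no bracket -> illegal
(2,1): flips 1 -> legal
(2,4): flips 1 -> legal
(4,2): no bracket -> illegal
(4,4): flips 1 -> legal
(5,2): flips 1 -> legal
(5,3): no bracket -> illegal
(5,4): flips 1 -> legal
B mobility = 9
-- W to move --
(0,0): no bracket -> illegal
(0,2): no bracket -> illegal
(0,3): no bracket -> illegal
(1,0): no bracket -> illegal
(2,1): flips 2 -> legal
(2,4): no bracket -> illegal
(2,5): flips 1 -> legal
(3,1): flips 2 -> legal
(3,5): flips 1 -> legal
(4,1): flips 1 -> legal
(4,2): no bracket -> illegal
(4,4): no bracket -> illegal
(4,5): flips 1 -> legal
W mobility = 6

Answer: B=9 W=6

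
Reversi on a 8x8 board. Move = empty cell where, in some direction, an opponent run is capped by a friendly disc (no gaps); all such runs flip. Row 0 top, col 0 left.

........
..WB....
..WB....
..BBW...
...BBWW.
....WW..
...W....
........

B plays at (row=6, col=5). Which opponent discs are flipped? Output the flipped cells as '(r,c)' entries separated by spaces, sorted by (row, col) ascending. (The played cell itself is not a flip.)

Answer: (5,4)

Derivation:
Dir NW: opp run (5,4) capped by B -> flip
Dir N: opp run (5,5) (4,5), next='.' -> no flip
Dir NE: first cell '.' (not opp) -> no flip
Dir W: first cell '.' (not opp) -> no flip
Dir E: first cell '.' (not opp) -> no flip
Dir SW: first cell '.' (not opp) -> no flip
Dir S: first cell '.' (not opp) -> no flip
Dir SE: first cell '.' (not opp) -> no flip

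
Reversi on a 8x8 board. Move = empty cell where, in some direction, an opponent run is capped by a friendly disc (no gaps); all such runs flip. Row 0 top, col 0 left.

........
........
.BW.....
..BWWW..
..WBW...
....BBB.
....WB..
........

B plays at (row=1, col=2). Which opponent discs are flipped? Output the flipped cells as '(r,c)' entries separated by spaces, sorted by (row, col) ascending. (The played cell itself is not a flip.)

Answer: (2,2)

Derivation:
Dir NW: first cell '.' (not opp) -> no flip
Dir N: first cell '.' (not opp) -> no flip
Dir NE: first cell '.' (not opp) -> no flip
Dir W: first cell '.' (not opp) -> no flip
Dir E: first cell '.' (not opp) -> no flip
Dir SW: first cell 'B' (not opp) -> no flip
Dir S: opp run (2,2) capped by B -> flip
Dir SE: first cell '.' (not opp) -> no flip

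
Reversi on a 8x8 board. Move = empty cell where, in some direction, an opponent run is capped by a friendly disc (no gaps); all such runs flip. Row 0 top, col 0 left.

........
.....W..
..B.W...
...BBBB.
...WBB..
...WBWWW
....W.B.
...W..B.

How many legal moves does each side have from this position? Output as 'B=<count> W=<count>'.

Answer: B=12 W=9

Derivation:
-- B to move --
(0,4): no bracket -> illegal
(0,5): no bracket -> illegal
(0,6): flips 2 -> legal
(1,3): flips 1 -> legal
(1,4): flips 1 -> legal
(1,6): no bracket -> illegal
(2,3): no bracket -> illegal
(2,5): no bracket -> illegal
(2,6): no bracket -> illegal
(3,2): flips 1 -> legal
(4,2): flips 1 -> legal
(4,6): flips 1 -> legal
(4,7): no bracket -> illegal
(5,2): flips 2 -> legal
(6,2): flips 1 -> legal
(6,3): flips 2 -> legal
(6,5): flips 1 -> legal
(6,7): flips 1 -> legal
(7,2): no bracket -> illegal
(7,4): flips 1 -> legal
(7,5): no bracket -> illegal
B mobility = 12
-- W to move --
(1,1): flips 3 -> legal
(1,2): no bracket -> illegal
(1,3): no bracket -> illegal
(2,1): no bracket -> illegal
(2,3): flips 3 -> legal
(2,5): flips 3 -> legal
(2,6): flips 2 -> legal
(2,7): no bracket -> illegal
(3,1): no bracket -> illegal
(3,2): no bracket -> illegal
(3,7): no bracket -> illegal
(4,2): flips 1 -> legal
(4,6): flips 3 -> legal
(4,7): no bracket -> illegal
(6,3): no bracket -> illegal
(6,5): flips 1 -> legal
(6,7): no bracket -> illegal
(7,5): flips 1 -> legal
(7,7): flips 1 -> legal
W mobility = 9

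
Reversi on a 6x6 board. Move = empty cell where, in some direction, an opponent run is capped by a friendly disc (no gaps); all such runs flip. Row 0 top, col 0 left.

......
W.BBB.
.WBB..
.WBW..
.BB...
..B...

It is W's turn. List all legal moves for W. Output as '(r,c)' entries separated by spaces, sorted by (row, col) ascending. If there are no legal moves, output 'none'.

(0,1): no bracket -> illegal
(0,2): no bracket -> illegal
(0,3): flips 3 -> legal
(0,4): flips 2 -> legal
(0,5): no bracket -> illegal
(1,1): flips 1 -> legal
(1,5): no bracket -> illegal
(2,4): flips 2 -> legal
(2,5): no bracket -> illegal
(3,0): no bracket -> illegal
(3,4): no bracket -> illegal
(4,0): no bracket -> illegal
(4,3): flips 1 -> legal
(5,0): no bracket -> illegal
(5,1): flips 2 -> legal
(5,3): flips 1 -> legal

Answer: (0,3) (0,4) (1,1) (2,4) (4,3) (5,1) (5,3)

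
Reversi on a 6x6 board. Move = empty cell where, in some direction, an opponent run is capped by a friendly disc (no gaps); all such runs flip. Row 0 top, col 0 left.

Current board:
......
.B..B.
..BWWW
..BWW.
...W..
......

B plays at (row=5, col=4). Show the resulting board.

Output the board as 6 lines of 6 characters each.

Answer: ......
.B..B.
..BWWW
..BWW.
...B..
....B.

Derivation:
Place B at (5,4); scan 8 dirs for brackets.
Dir NW: opp run (4,3) capped by B -> flip
Dir N: first cell '.' (not opp) -> no flip
Dir NE: first cell '.' (not opp) -> no flip
Dir W: first cell '.' (not opp) -> no flip
Dir E: first cell '.' (not opp) -> no flip
Dir SW: edge -> no flip
Dir S: edge -> no flip
Dir SE: edge -> no flip
All flips: (4,3)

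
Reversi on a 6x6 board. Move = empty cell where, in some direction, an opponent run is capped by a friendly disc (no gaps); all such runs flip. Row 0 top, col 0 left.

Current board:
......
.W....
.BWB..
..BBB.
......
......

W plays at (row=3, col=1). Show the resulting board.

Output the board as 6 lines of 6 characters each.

Answer: ......
.W....
.WWB..
.WBBB.
......
......

Derivation:
Place W at (3,1); scan 8 dirs for brackets.
Dir NW: first cell '.' (not opp) -> no flip
Dir N: opp run (2,1) capped by W -> flip
Dir NE: first cell 'W' (not opp) -> no flip
Dir W: first cell '.' (not opp) -> no flip
Dir E: opp run (3,2) (3,3) (3,4), next='.' -> no flip
Dir SW: first cell '.' (not opp) -> no flip
Dir S: first cell '.' (not opp) -> no flip
Dir SE: first cell '.' (not opp) -> no flip
All flips: (2,1)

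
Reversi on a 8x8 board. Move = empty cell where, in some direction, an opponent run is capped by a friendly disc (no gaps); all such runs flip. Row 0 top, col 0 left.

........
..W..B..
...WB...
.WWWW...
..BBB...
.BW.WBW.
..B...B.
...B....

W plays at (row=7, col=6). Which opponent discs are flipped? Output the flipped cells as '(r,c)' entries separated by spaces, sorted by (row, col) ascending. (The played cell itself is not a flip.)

Dir NW: first cell '.' (not opp) -> no flip
Dir N: opp run (6,6) capped by W -> flip
Dir NE: first cell '.' (not opp) -> no flip
Dir W: first cell '.' (not opp) -> no flip
Dir E: first cell '.' (not opp) -> no flip
Dir SW: edge -> no flip
Dir S: edge -> no flip
Dir SE: edge -> no flip

Answer: (6,6)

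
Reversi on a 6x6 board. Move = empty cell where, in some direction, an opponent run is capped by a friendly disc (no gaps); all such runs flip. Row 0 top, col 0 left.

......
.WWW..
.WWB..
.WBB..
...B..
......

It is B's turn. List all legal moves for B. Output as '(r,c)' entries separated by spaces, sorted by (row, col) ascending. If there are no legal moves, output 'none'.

(0,0): flips 2 -> legal
(0,1): flips 1 -> legal
(0,2): flips 2 -> legal
(0,3): flips 1 -> legal
(0,4): no bracket -> illegal
(1,0): flips 1 -> legal
(1,4): no bracket -> illegal
(2,0): flips 2 -> legal
(2,4): no bracket -> illegal
(3,0): flips 1 -> legal
(4,0): no bracket -> illegal
(4,1): no bracket -> illegal
(4,2): no bracket -> illegal

Answer: (0,0) (0,1) (0,2) (0,3) (1,0) (2,0) (3,0)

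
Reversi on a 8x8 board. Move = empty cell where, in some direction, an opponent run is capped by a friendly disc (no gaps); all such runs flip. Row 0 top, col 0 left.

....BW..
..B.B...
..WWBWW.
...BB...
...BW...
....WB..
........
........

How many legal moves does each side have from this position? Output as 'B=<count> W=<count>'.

-- B to move --
(0,6): flips 1 -> legal
(1,1): flips 1 -> legal
(1,3): flips 1 -> legal
(1,5): no bracket -> illegal
(1,6): flips 1 -> legal
(1,7): no bracket -> illegal
(2,1): flips 2 -> legal
(2,7): flips 2 -> legal
(3,1): no bracket -> illegal
(3,2): flips 2 -> legal
(3,5): no bracket -> illegal
(3,6): flips 1 -> legal
(3,7): no bracket -> illegal
(4,5): flips 1 -> legal
(5,3): flips 1 -> legal
(6,3): no bracket -> illegal
(6,4): flips 2 -> legal
(6,5): flips 1 -> legal
B mobility = 12
-- W to move --
(0,1): flips 1 -> legal
(0,2): flips 1 -> legal
(0,3): flips 2 -> legal
(1,1): no bracket -> illegal
(1,3): no bracket -> illegal
(1,5): no bracket -> illegal
(2,1): no bracket -> illegal
(3,2): flips 1 -> legal
(3,5): no bracket -> illegal
(4,2): flips 1 -> legal
(4,5): flips 1 -> legal
(4,6): no bracket -> illegal
(5,2): flips 2 -> legal
(5,3): flips 2 -> legal
(5,6): flips 1 -> legal
(6,4): no bracket -> illegal
(6,5): no bracket -> illegal
(6,6): flips 1 -> legal
W mobility = 10

Answer: B=12 W=10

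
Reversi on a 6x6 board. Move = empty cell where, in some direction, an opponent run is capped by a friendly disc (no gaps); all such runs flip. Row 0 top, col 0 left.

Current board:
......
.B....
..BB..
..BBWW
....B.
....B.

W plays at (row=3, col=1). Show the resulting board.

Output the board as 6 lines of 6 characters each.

Answer: ......
.B....
..BB..
.WWWWW
....B.
....B.

Derivation:
Place W at (3,1); scan 8 dirs for brackets.
Dir NW: first cell '.' (not opp) -> no flip
Dir N: first cell '.' (not opp) -> no flip
Dir NE: opp run (2,2), next='.' -> no flip
Dir W: first cell '.' (not opp) -> no flip
Dir E: opp run (3,2) (3,3) capped by W -> flip
Dir SW: first cell '.' (not opp) -> no flip
Dir S: first cell '.' (not opp) -> no flip
Dir SE: first cell '.' (not opp) -> no flip
All flips: (3,2) (3,3)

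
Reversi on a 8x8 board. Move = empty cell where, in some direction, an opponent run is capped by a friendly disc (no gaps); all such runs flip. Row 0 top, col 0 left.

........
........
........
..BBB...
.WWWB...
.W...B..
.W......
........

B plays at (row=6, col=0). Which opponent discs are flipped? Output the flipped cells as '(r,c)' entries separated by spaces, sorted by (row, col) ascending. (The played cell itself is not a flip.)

Answer: (4,2) (5,1)

Derivation:
Dir NW: edge -> no flip
Dir N: first cell '.' (not opp) -> no flip
Dir NE: opp run (5,1) (4,2) capped by B -> flip
Dir W: edge -> no flip
Dir E: opp run (6,1), next='.' -> no flip
Dir SW: edge -> no flip
Dir S: first cell '.' (not opp) -> no flip
Dir SE: first cell '.' (not opp) -> no flip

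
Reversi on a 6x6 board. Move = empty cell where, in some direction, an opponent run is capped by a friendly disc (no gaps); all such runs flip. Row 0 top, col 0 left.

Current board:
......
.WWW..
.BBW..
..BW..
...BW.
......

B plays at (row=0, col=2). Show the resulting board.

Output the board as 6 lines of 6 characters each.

Answer: ..B...
.WBW..
.BBW..
..BW..
...BW.
......

Derivation:
Place B at (0,2); scan 8 dirs for brackets.
Dir NW: edge -> no flip
Dir N: edge -> no flip
Dir NE: edge -> no flip
Dir W: first cell '.' (not opp) -> no flip
Dir E: first cell '.' (not opp) -> no flip
Dir SW: opp run (1,1), next='.' -> no flip
Dir S: opp run (1,2) capped by B -> flip
Dir SE: opp run (1,3), next='.' -> no flip
All flips: (1,2)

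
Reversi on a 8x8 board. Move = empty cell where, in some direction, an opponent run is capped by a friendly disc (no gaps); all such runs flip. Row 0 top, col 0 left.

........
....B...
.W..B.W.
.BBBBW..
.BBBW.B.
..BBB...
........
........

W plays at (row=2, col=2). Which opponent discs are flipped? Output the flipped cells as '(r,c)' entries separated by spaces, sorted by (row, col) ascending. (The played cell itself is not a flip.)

Answer: (3,3)

Derivation:
Dir NW: first cell '.' (not opp) -> no flip
Dir N: first cell '.' (not opp) -> no flip
Dir NE: first cell '.' (not opp) -> no flip
Dir W: first cell 'W' (not opp) -> no flip
Dir E: first cell '.' (not opp) -> no flip
Dir SW: opp run (3,1), next='.' -> no flip
Dir S: opp run (3,2) (4,2) (5,2), next='.' -> no flip
Dir SE: opp run (3,3) capped by W -> flip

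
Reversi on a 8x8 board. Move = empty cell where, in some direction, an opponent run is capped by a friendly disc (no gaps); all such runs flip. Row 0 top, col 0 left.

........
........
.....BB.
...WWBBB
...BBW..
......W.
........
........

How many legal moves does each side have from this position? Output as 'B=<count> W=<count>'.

Answer: B=7 W=8

Derivation:
-- B to move --
(2,2): flips 1 -> legal
(2,3): flips 1 -> legal
(2,4): flips 1 -> legal
(3,2): flips 2 -> legal
(4,2): no bracket -> illegal
(4,6): flips 1 -> legal
(4,7): no bracket -> illegal
(5,4): flips 1 -> legal
(5,5): flips 1 -> legal
(5,7): no bracket -> illegal
(6,5): no bracket -> illegal
(6,6): no bracket -> illegal
(6,7): no bracket -> illegal
B mobility = 7
-- W to move --
(1,4): no bracket -> illegal
(1,5): flips 2 -> legal
(1,6): flips 1 -> legal
(1,7): no bracket -> illegal
(2,4): no bracket -> illegal
(2,7): flips 1 -> legal
(3,2): no bracket -> illegal
(4,2): flips 2 -> legal
(4,6): no bracket -> illegal
(4,7): no bracket -> illegal
(5,2): flips 1 -> legal
(5,3): flips 1 -> legal
(5,4): flips 1 -> legal
(5,5): flips 1 -> legal
W mobility = 8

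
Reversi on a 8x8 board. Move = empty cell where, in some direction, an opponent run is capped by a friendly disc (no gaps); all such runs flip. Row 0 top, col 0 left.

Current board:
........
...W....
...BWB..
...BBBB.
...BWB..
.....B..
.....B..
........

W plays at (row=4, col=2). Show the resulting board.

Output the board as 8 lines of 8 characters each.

Answer: ........
...W....
...BWB..
...WBBB.
..WWWB..
.....B..
.....B..
........

Derivation:
Place W at (4,2); scan 8 dirs for brackets.
Dir NW: first cell '.' (not opp) -> no flip
Dir N: first cell '.' (not opp) -> no flip
Dir NE: opp run (3,3) capped by W -> flip
Dir W: first cell '.' (not opp) -> no flip
Dir E: opp run (4,3) capped by W -> flip
Dir SW: first cell '.' (not opp) -> no flip
Dir S: first cell '.' (not opp) -> no flip
Dir SE: first cell '.' (not opp) -> no flip
All flips: (3,3) (4,3)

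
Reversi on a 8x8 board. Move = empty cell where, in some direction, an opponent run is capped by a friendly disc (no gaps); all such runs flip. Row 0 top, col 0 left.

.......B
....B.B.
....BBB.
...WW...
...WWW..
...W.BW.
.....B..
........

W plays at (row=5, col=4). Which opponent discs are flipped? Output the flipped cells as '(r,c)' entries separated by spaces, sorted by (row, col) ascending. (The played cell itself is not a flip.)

Answer: (5,5)

Derivation:
Dir NW: first cell 'W' (not opp) -> no flip
Dir N: first cell 'W' (not opp) -> no flip
Dir NE: first cell 'W' (not opp) -> no flip
Dir W: first cell 'W' (not opp) -> no flip
Dir E: opp run (5,5) capped by W -> flip
Dir SW: first cell '.' (not opp) -> no flip
Dir S: first cell '.' (not opp) -> no flip
Dir SE: opp run (6,5), next='.' -> no flip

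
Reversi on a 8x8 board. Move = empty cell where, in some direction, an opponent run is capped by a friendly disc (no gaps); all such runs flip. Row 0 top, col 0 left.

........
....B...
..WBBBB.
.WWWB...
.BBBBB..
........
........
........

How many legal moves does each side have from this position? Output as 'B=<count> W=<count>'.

Answer: B=5 W=11

Derivation:
-- B to move --
(1,1): flips 2 -> legal
(1,2): flips 2 -> legal
(1,3): no bracket -> illegal
(2,0): flips 1 -> legal
(2,1): flips 3 -> legal
(3,0): flips 3 -> legal
(4,0): no bracket -> illegal
B mobility = 5
-- W to move --
(0,3): no bracket -> illegal
(0,4): no bracket -> illegal
(0,5): flips 2 -> legal
(1,2): no bracket -> illegal
(1,3): flips 1 -> legal
(1,5): flips 1 -> legal
(1,6): no bracket -> illegal
(1,7): no bracket -> illegal
(2,7): flips 4 -> legal
(3,0): no bracket -> illegal
(3,5): flips 1 -> legal
(3,6): no bracket -> illegal
(3,7): no bracket -> illegal
(4,0): no bracket -> illegal
(4,6): no bracket -> illegal
(5,0): flips 1 -> legal
(5,1): flips 2 -> legal
(5,2): flips 1 -> legal
(5,3): flips 2 -> legal
(5,4): flips 1 -> legal
(5,5): flips 1 -> legal
(5,6): no bracket -> illegal
W mobility = 11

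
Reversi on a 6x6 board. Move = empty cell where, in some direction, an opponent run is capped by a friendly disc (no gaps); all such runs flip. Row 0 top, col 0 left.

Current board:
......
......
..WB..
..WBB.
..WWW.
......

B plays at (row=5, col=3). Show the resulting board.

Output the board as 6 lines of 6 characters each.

Place B at (5,3); scan 8 dirs for brackets.
Dir NW: opp run (4,2), next='.' -> no flip
Dir N: opp run (4,3) capped by B -> flip
Dir NE: opp run (4,4), next='.' -> no flip
Dir W: first cell '.' (not opp) -> no flip
Dir E: first cell '.' (not opp) -> no flip
Dir SW: edge -> no flip
Dir S: edge -> no flip
Dir SE: edge -> no flip
All flips: (4,3)

Answer: ......
......
..WB..
..WBB.
..WBW.
...B..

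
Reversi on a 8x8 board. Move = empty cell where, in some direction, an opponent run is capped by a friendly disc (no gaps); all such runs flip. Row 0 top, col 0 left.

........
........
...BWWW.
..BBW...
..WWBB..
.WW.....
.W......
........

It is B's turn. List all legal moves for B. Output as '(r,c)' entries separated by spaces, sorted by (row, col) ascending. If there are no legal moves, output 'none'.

Answer: (1,4) (1,5) (2,7) (3,5) (4,1) (5,3) (5,4) (6,0) (6,2)

Derivation:
(1,3): no bracket -> illegal
(1,4): flips 2 -> legal
(1,5): flips 1 -> legal
(1,6): no bracket -> illegal
(1,7): no bracket -> illegal
(2,7): flips 3 -> legal
(3,1): no bracket -> illegal
(3,5): flips 1 -> legal
(3,6): no bracket -> illegal
(3,7): no bracket -> illegal
(4,0): no bracket -> illegal
(4,1): flips 2 -> legal
(5,0): no bracket -> illegal
(5,3): flips 1 -> legal
(5,4): flips 1 -> legal
(6,0): flips 2 -> legal
(6,2): flips 2 -> legal
(6,3): no bracket -> illegal
(7,0): no bracket -> illegal
(7,1): no bracket -> illegal
(7,2): no bracket -> illegal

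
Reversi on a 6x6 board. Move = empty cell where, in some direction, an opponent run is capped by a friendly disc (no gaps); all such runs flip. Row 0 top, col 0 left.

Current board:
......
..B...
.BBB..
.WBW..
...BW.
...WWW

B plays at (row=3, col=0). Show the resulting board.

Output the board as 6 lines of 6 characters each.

Answer: ......
..B...
.BBB..
BBBW..
...BW.
...WWW

Derivation:
Place B at (3,0); scan 8 dirs for brackets.
Dir NW: edge -> no flip
Dir N: first cell '.' (not opp) -> no flip
Dir NE: first cell 'B' (not opp) -> no flip
Dir W: edge -> no flip
Dir E: opp run (3,1) capped by B -> flip
Dir SW: edge -> no flip
Dir S: first cell '.' (not opp) -> no flip
Dir SE: first cell '.' (not opp) -> no flip
All flips: (3,1)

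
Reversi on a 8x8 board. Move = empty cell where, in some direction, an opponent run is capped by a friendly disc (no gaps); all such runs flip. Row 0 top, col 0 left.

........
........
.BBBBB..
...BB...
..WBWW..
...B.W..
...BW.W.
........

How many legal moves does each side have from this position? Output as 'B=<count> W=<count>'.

-- B to move --
(3,1): flips 1 -> legal
(3,2): no bracket -> illegal
(3,5): flips 1 -> legal
(3,6): no bracket -> illegal
(4,1): flips 1 -> legal
(4,6): flips 2 -> legal
(5,1): flips 1 -> legal
(5,2): no bracket -> illegal
(5,4): flips 1 -> legal
(5,6): flips 1 -> legal
(5,7): no bracket -> illegal
(6,5): flips 1 -> legal
(6,7): no bracket -> illegal
(7,3): no bracket -> illegal
(7,4): no bracket -> illegal
(7,5): flips 1 -> legal
(7,6): no bracket -> illegal
(7,7): flips 3 -> legal
B mobility = 10
-- W to move --
(1,0): no bracket -> illegal
(1,1): flips 2 -> legal
(1,2): flips 2 -> legal
(1,3): no bracket -> illegal
(1,4): flips 2 -> legal
(1,5): flips 2 -> legal
(1,6): no bracket -> illegal
(2,0): no bracket -> illegal
(2,6): no bracket -> illegal
(3,0): no bracket -> illegal
(3,1): no bracket -> illegal
(3,2): no bracket -> illegal
(3,5): no bracket -> illegal
(3,6): no bracket -> illegal
(5,2): no bracket -> illegal
(5,4): no bracket -> illegal
(6,2): flips 2 -> legal
(7,2): no bracket -> illegal
(7,3): no bracket -> illegal
(7,4): no bracket -> illegal
W mobility = 5

Answer: B=10 W=5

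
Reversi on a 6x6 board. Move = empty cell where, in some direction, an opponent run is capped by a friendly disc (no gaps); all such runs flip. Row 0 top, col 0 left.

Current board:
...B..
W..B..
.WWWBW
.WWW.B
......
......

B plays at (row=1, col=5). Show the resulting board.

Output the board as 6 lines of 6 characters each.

Place B at (1,5); scan 8 dirs for brackets.
Dir NW: first cell '.' (not opp) -> no flip
Dir N: first cell '.' (not opp) -> no flip
Dir NE: edge -> no flip
Dir W: first cell '.' (not opp) -> no flip
Dir E: edge -> no flip
Dir SW: first cell 'B' (not opp) -> no flip
Dir S: opp run (2,5) capped by B -> flip
Dir SE: edge -> no flip
All flips: (2,5)

Answer: ...B..
W..B.B
.WWWBB
.WWW.B
......
......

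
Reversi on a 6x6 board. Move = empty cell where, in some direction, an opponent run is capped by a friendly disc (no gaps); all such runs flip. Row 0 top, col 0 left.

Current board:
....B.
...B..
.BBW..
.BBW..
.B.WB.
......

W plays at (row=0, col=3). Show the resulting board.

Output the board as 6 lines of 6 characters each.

Answer: ...WB.
...W..
.BBW..
.BBW..
.B.WB.
......

Derivation:
Place W at (0,3); scan 8 dirs for brackets.
Dir NW: edge -> no flip
Dir N: edge -> no flip
Dir NE: edge -> no flip
Dir W: first cell '.' (not opp) -> no flip
Dir E: opp run (0,4), next='.' -> no flip
Dir SW: first cell '.' (not opp) -> no flip
Dir S: opp run (1,3) capped by W -> flip
Dir SE: first cell '.' (not opp) -> no flip
All flips: (1,3)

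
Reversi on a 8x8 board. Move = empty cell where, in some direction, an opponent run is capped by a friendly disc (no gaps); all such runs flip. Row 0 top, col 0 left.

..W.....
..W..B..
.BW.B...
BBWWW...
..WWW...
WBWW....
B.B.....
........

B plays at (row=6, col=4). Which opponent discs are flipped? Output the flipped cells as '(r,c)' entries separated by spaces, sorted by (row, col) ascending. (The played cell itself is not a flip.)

Answer: (4,2) (5,3)

Derivation:
Dir NW: opp run (5,3) (4,2) capped by B -> flip
Dir N: first cell '.' (not opp) -> no flip
Dir NE: first cell '.' (not opp) -> no flip
Dir W: first cell '.' (not opp) -> no flip
Dir E: first cell '.' (not opp) -> no flip
Dir SW: first cell '.' (not opp) -> no flip
Dir S: first cell '.' (not opp) -> no flip
Dir SE: first cell '.' (not opp) -> no flip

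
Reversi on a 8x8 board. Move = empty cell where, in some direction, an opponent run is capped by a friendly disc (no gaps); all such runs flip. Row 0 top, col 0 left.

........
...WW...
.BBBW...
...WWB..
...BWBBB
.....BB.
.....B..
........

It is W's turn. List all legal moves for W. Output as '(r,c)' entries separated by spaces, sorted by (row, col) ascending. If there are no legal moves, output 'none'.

Answer: (1,1) (1,2) (2,0) (2,6) (3,1) (3,2) (3,6) (4,2) (5,2) (5,3) (5,7) (6,6) (6,7)

Derivation:
(1,0): no bracket -> illegal
(1,1): flips 1 -> legal
(1,2): flips 1 -> legal
(2,0): flips 3 -> legal
(2,5): no bracket -> illegal
(2,6): flips 1 -> legal
(3,0): no bracket -> illegal
(3,1): flips 1 -> legal
(3,2): flips 1 -> legal
(3,6): flips 1 -> legal
(3,7): no bracket -> illegal
(4,2): flips 1 -> legal
(5,2): flips 1 -> legal
(5,3): flips 1 -> legal
(5,4): no bracket -> illegal
(5,7): flips 2 -> legal
(6,4): no bracket -> illegal
(6,6): flips 1 -> legal
(6,7): flips 2 -> legal
(7,4): no bracket -> illegal
(7,5): no bracket -> illegal
(7,6): no bracket -> illegal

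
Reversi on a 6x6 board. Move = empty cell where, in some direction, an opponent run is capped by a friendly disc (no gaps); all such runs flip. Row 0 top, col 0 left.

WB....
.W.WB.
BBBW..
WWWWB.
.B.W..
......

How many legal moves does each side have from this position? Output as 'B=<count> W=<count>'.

-- B to move --
(0,2): flips 1 -> legal
(0,3): no bracket -> illegal
(0,4): flips 1 -> legal
(1,0): no bracket -> illegal
(1,2): flips 2 -> legal
(2,4): flips 1 -> legal
(4,0): flips 2 -> legal
(4,2): flips 2 -> legal
(4,4): flips 1 -> legal
(5,2): flips 1 -> legal
(5,3): no bracket -> illegal
(5,4): flips 2 -> legal
B mobility = 9
-- W to move --
(0,2): flips 1 -> legal
(0,3): no bracket -> illegal
(0,4): no bracket -> illegal
(0,5): flips 1 -> legal
(1,0): flips 2 -> legal
(1,2): flips 2 -> legal
(1,5): flips 1 -> legal
(2,4): no bracket -> illegal
(2,5): flips 1 -> legal
(3,5): flips 1 -> legal
(4,0): no bracket -> illegal
(4,2): no bracket -> illegal
(4,4): no bracket -> illegal
(4,5): flips 1 -> legal
(5,0): flips 1 -> legal
(5,1): flips 1 -> legal
(5,2): flips 1 -> legal
W mobility = 11

Answer: B=9 W=11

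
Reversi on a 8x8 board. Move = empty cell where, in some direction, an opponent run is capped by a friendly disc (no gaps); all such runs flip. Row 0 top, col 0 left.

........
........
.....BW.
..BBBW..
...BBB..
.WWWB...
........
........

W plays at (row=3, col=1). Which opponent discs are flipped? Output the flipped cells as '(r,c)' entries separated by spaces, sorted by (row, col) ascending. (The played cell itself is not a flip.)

Answer: (3,2) (3,3) (3,4)

Derivation:
Dir NW: first cell '.' (not opp) -> no flip
Dir N: first cell '.' (not opp) -> no flip
Dir NE: first cell '.' (not opp) -> no flip
Dir W: first cell '.' (not opp) -> no flip
Dir E: opp run (3,2) (3,3) (3,4) capped by W -> flip
Dir SW: first cell '.' (not opp) -> no flip
Dir S: first cell '.' (not opp) -> no flip
Dir SE: first cell '.' (not opp) -> no flip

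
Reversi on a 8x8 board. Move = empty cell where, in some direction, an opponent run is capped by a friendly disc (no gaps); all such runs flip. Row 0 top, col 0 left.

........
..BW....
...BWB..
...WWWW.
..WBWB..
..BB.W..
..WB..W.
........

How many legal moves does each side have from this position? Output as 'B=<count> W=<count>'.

Answer: B=12 W=13

Derivation:
-- B to move --
(0,2): no bracket -> illegal
(0,3): flips 1 -> legal
(0,4): no bracket -> illegal
(1,4): flips 1 -> legal
(1,5): no bracket -> illegal
(2,2): no bracket -> illegal
(2,6): flips 2 -> legal
(2,7): flips 1 -> legal
(3,1): flips 1 -> legal
(3,2): flips 1 -> legal
(3,7): no bracket -> illegal
(4,1): flips 1 -> legal
(4,6): no bracket -> illegal
(4,7): flips 1 -> legal
(5,1): no bracket -> illegal
(5,4): no bracket -> illegal
(5,6): no bracket -> illegal
(5,7): no bracket -> illegal
(6,1): flips 1 -> legal
(6,4): no bracket -> illegal
(6,5): flips 1 -> legal
(6,7): no bracket -> illegal
(7,1): flips 1 -> legal
(7,2): flips 1 -> legal
(7,3): no bracket -> illegal
(7,5): no bracket -> illegal
(7,6): no bracket -> illegal
(7,7): no bracket -> illegal
B mobility = 12
-- W to move --
(0,1): flips 2 -> legal
(0,2): no bracket -> illegal
(0,3): no bracket -> illegal
(1,1): flips 1 -> legal
(1,4): flips 1 -> legal
(1,5): flips 1 -> legal
(1,6): flips 1 -> legal
(2,1): no bracket -> illegal
(2,2): flips 1 -> legal
(2,6): flips 1 -> legal
(3,2): no bracket -> illegal
(4,1): no bracket -> illegal
(4,6): flips 1 -> legal
(5,1): no bracket -> illegal
(5,4): flips 1 -> legal
(5,6): flips 1 -> legal
(6,1): flips 2 -> legal
(6,4): flips 2 -> legal
(7,2): no bracket -> illegal
(7,3): flips 3 -> legal
(7,4): no bracket -> illegal
W mobility = 13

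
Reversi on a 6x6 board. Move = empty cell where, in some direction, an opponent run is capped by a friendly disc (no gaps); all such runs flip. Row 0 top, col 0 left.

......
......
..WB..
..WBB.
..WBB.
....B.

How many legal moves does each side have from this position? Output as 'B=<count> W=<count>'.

Answer: B=5 W=5

Derivation:
-- B to move --
(1,1): flips 1 -> legal
(1,2): no bracket -> illegal
(1,3): no bracket -> illegal
(2,1): flips 2 -> legal
(3,1): flips 1 -> legal
(4,1): flips 2 -> legal
(5,1): flips 1 -> legal
(5,2): no bracket -> illegal
(5,3): no bracket -> illegal
B mobility = 5
-- W to move --
(1,2): no bracket -> illegal
(1,3): no bracket -> illegal
(1,4): flips 1 -> legal
(2,4): flips 2 -> legal
(2,5): no bracket -> illegal
(3,5): flips 2 -> legal
(4,5): flips 2 -> legal
(5,2): no bracket -> illegal
(5,3): no bracket -> illegal
(5,5): flips 2 -> legal
W mobility = 5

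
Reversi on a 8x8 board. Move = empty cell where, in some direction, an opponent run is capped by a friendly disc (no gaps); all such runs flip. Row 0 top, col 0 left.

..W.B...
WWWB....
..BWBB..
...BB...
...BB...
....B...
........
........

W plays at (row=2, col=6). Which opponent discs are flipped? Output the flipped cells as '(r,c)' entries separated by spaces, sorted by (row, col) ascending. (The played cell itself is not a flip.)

Dir NW: first cell '.' (not opp) -> no flip
Dir N: first cell '.' (not opp) -> no flip
Dir NE: first cell '.' (not opp) -> no flip
Dir W: opp run (2,5) (2,4) capped by W -> flip
Dir E: first cell '.' (not opp) -> no flip
Dir SW: first cell '.' (not opp) -> no flip
Dir S: first cell '.' (not opp) -> no flip
Dir SE: first cell '.' (not opp) -> no flip

Answer: (2,4) (2,5)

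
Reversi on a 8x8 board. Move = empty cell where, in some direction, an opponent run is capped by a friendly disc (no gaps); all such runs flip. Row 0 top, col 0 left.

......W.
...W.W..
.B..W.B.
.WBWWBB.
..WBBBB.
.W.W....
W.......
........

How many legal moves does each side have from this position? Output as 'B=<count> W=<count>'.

-- B to move --
(0,2): flips 2 -> legal
(0,3): no bracket -> illegal
(0,4): flips 1 -> legal
(0,5): no bracket -> illegal
(0,7): no bracket -> illegal
(1,2): no bracket -> illegal
(1,4): flips 2 -> legal
(1,6): no bracket -> illegal
(1,7): no bracket -> illegal
(2,0): no bracket -> illegal
(2,2): flips 1 -> legal
(2,3): flips 2 -> legal
(2,5): flips 1 -> legal
(3,0): flips 1 -> legal
(4,0): no bracket -> illegal
(4,1): flips 2 -> legal
(5,0): no bracket -> illegal
(5,2): flips 1 -> legal
(5,4): no bracket -> illegal
(6,1): no bracket -> illegal
(6,2): flips 1 -> legal
(6,3): flips 1 -> legal
(6,4): no bracket -> illegal
(7,0): no bracket -> illegal
(7,1): no bracket -> illegal
B mobility = 11
-- W to move --
(1,0): no bracket -> illegal
(1,1): flips 1 -> legal
(1,2): no bracket -> illegal
(1,6): no bracket -> illegal
(1,7): flips 3 -> legal
(2,0): no bracket -> illegal
(2,2): flips 1 -> legal
(2,3): no bracket -> illegal
(2,5): no bracket -> illegal
(2,7): no bracket -> illegal
(3,0): no bracket -> illegal
(3,7): flips 3 -> legal
(4,1): no bracket -> illegal
(4,7): flips 4 -> legal
(5,2): flips 1 -> legal
(5,4): flips 1 -> legal
(5,5): flips 1 -> legal
(5,6): flips 1 -> legal
(5,7): flips 2 -> legal
W mobility = 10

Answer: B=11 W=10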